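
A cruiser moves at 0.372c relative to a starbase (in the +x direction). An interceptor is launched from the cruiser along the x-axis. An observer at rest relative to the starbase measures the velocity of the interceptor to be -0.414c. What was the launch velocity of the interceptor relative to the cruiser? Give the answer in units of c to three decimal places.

Invert the composition law: u' = (u − v)/(1 − uv/c²).
u' = (-0.414 − 0.372) / (1 − (-0.414)(0.372)) = -0.7860/1.1540 = -0.6811.

-0.681c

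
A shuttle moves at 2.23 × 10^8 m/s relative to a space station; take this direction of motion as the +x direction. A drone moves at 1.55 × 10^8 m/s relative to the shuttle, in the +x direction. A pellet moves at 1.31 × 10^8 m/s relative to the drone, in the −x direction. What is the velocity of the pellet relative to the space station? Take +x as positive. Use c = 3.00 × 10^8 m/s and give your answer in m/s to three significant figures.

+2.36 × 10^8 m/s

Apply u = (u' + v)/(1 + u'v/c²) successively, working outward toward the space station.
(Dividing each given speed by c = 3.00 × 10^8 m/s to work in units of c.)
Start: velocity of the shuttle relative to the space station = 0.7433c.
Compose with the drone (u' = 0.517 in the shuttle frame): u_1 = (0.517 + 0.743) / (1 + 0.517·0.743) = 1.2600/1.3841 = 0.9104.
Compose with the pellet (u' = -0.437 in the drone frame): u_2 = (-0.437 + 0.910) / (1 + (-0.437)·0.910) = 0.4737/0.6025 = 0.7863.
So u = 0.7863 × 3.00 × 10^8 m/s.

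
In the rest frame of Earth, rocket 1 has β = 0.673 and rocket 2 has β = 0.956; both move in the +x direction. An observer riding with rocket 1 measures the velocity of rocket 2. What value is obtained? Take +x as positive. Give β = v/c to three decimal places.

β = +0.794

β_A = 0.673, β_B = 0.956.
Transform to A's frame with the inverse velocity-addition law: u' = (u − v)/(1 − uv/c²), taking u = β_B and v = β_A.
u' = (0.956 − 0.673) / (1 − (0.673)(0.956)) = 0.2830/0.3566 = 0.7936.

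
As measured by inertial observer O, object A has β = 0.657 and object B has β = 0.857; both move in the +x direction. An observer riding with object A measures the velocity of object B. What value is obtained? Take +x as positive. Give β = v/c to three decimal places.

β = +0.458

β_A = 0.657, β_B = 0.857.
Transform to A's frame with the inverse velocity-addition law: u' = (u − v)/(1 − uv/c²), taking u = β_B and v = β_A.
u' = (0.857 − 0.657) / (1 − (0.657)(0.857)) = 0.2000/0.4370 = 0.4577.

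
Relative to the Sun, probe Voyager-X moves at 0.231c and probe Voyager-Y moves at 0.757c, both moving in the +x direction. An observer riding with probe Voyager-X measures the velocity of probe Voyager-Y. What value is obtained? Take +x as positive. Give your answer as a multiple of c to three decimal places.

β_A = 0.231, β_B = 0.757.
Transform to A's frame with the inverse velocity-addition law: u' = (u − v)/(1 − uv/c²), taking u = β_B and v = β_A.
u' = (0.757 − 0.231) / (1 − (0.231)(0.757)) = 0.5260/0.8251 = 0.6375.

+0.637c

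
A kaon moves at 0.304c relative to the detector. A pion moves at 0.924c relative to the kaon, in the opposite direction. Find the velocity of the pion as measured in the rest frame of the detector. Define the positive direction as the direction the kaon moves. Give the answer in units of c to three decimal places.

-0.862c

With v = 0.304 and u' = -0.924 (in units of c),
u = (u' + v)/(1 + u'v/c²):
u = (-0.924 + 0.304) / (1 + (-0.924)·0.304) = -0.6200/0.7191 = -0.8622
(Galilean addition would give -0.620c.)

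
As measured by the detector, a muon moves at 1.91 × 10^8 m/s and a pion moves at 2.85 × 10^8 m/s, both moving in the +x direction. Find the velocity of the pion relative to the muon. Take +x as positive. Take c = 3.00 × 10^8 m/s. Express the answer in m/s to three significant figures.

β_A = 0.637, β_B = 0.950 (dividing each by c = 3.00 × 10^8 m/s).
Transform to A's frame with the inverse velocity-addition law: u' = (u − v)/(1 − uv/c²), taking u = β_B and v = β_A.
u' = (0.950 − 0.637) / (1 − (0.637)(0.950)) = 0.3133/0.3952 = 0.7929.
u' = 0.7929 × 3.00 × 10^8 m/s.

+2.38 × 10^8 m/s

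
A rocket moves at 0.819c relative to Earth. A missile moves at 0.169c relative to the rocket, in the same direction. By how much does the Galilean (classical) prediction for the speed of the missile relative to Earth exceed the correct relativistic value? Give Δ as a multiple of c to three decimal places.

Galilean: u_cl = 0.169 + 0.819 = 0.9880.
Relativistic: u_rel = (0.169 + 0.819) / (1 + 0.169·0.819) = 0.9880/1.1384 = 0.8679.
Δ = 0.9880 − 0.8679 = 0.1201.

Δ = 0.120c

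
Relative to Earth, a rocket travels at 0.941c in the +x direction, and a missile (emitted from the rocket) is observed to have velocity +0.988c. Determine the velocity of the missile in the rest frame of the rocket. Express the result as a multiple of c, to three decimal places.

+0.669c

Invert the composition law: u' = (u − v)/(1 − uv/c²).
u' = (0.988 − 0.941) / (1 − (0.988)(0.941)) = 0.0470/0.0703 = 0.6686.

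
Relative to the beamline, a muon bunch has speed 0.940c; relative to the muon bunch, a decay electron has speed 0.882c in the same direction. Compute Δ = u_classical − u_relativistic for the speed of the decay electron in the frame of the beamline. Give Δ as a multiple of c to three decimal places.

Δ = 0.826c

Galilean: u_cl = 0.882 + 0.940 = 1.8220.
Relativistic: u_rel = (0.882 + 0.940) / (1 + 0.882·0.940) = 1.8220/1.8291 = 0.9961.
Δ = 1.8220 − 0.9961 = 0.8259.
(The classical prediction exceeds c; the relativistic result does not.)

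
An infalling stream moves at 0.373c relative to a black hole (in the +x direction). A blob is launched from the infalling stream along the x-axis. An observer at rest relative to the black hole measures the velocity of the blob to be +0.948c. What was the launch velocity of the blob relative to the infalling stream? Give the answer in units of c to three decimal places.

+0.890c

Invert the composition law: u' = (u − v)/(1 − uv/c²).
u' = (0.948 − 0.373) / (1 − (0.948)(0.373)) = 0.5750/0.6464 = 0.8895.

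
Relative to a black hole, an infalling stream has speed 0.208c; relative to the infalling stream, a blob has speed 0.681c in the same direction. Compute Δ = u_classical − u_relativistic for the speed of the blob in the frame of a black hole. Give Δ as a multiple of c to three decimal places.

Galilean: u_cl = 0.681 + 0.208 = 0.8890.
Relativistic: u_rel = (0.681 + 0.208) / (1 + 0.681·0.208) = 0.8890/1.1416 = 0.7787.
Δ = 0.8890 − 0.7787 = 0.1103.

Δ = 0.110c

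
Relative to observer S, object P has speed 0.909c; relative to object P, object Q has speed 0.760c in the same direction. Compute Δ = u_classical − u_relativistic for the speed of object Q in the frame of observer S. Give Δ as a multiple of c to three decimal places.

Δ = 0.682c

Galilean: u_cl = 0.760 + 0.909 = 1.6690.
Relativistic: u_rel = (0.760 + 0.909) / (1 + 0.760·0.909) = 1.6690/1.6908 = 0.9871.
Δ = 1.6690 − 0.9871 = 0.6819.
(The classical prediction exceeds c; the relativistic result does not.)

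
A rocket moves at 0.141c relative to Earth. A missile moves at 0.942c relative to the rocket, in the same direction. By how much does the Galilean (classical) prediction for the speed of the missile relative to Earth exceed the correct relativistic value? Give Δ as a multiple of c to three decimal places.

Δ = 0.127c

Galilean: u_cl = 0.942 + 0.141 = 1.0830.
Relativistic: u_rel = (0.942 + 0.141) / (1 + 0.942·0.141) = 1.0830/1.1328 = 0.9560.
Δ = 1.0830 − 0.9560 = 0.1270.
(The classical prediction exceeds c; the relativistic result does not.)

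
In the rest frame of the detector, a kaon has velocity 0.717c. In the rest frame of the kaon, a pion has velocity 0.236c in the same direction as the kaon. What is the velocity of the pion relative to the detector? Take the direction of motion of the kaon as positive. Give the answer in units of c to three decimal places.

With v = 0.717 and u' = 0.236 (in units of c),
u = (u' + v)/(1 + u'v/c²):
u = (0.236 + 0.717) / (1 + 0.236·0.717) = 0.9530/1.1692 = 0.8151

0.815c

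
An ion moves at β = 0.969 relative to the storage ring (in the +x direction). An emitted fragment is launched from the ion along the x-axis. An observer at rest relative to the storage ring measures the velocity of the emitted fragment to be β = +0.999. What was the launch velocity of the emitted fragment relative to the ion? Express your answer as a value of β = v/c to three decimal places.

Invert the composition law: u' = (u − v)/(1 − uv/c²).
u' = (0.999 − 0.969) / (1 − (0.999)(0.969)) = 0.0300/0.0320 = 0.9384.

β = +0.938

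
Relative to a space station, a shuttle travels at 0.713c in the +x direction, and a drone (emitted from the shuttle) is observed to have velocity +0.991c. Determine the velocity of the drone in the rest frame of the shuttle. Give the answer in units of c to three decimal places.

+0.947c

Invert the composition law: u' = (u − v)/(1 − uv/c²).
u' = (0.991 − 0.713) / (1 − (0.991)(0.713)) = 0.2780/0.2934 = 0.9475.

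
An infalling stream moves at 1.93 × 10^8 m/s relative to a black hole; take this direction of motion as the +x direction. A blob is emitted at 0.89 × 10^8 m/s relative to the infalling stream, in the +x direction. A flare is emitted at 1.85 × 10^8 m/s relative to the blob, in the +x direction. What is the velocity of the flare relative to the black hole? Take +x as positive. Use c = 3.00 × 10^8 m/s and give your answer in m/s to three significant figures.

Apply u = (u' + v)/(1 + u'v/c²) successively, working outward toward the black hole.
(Dividing each given speed by c = 3.00 × 10^8 m/s to work in units of c.)
Start: velocity of the infalling stream relative to the black hole = 0.6433c.
Compose with the blob (u' = 0.297 in the infalling stream frame): u_1 = (0.297 + 0.643) / (1 + 0.297·0.643) = 0.9400/1.1909 = 0.7893.
Compose with the flare (u' = 0.617 in the blob frame): u_2 = (0.617 + 0.789) / (1 + 0.617·0.789) = 1.4060/1.4868 = 0.9457.
So u = 0.9457 × 3.00 × 10^8 m/s.

2.84 × 10^8 m/s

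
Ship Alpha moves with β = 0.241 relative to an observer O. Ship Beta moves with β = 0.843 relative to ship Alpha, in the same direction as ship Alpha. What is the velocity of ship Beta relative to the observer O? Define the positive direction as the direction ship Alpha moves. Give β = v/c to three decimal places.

β = 0.901

With v = 0.241 and u' = 0.843 (in units of c),
u = (u' + v)/(1 + u'v/c²):
u = (0.843 + 0.241) / (1 + 0.843·0.241) = 1.0840/1.2032 = 0.9010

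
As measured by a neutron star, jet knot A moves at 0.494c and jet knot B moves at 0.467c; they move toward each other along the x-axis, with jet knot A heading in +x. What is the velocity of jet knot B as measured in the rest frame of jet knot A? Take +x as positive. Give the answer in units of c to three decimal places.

-0.781c

β_A = 0.494, β_B = -0.467.
Transform to A's frame with the inverse velocity-addition law: u' = (u − v)/(1 − uv/c²), taking u = β_B and v = β_A.
u' = (-0.467 − 0.494) / (1 − (0.494)(-0.467)) = -0.9610/1.2307 = -0.7809.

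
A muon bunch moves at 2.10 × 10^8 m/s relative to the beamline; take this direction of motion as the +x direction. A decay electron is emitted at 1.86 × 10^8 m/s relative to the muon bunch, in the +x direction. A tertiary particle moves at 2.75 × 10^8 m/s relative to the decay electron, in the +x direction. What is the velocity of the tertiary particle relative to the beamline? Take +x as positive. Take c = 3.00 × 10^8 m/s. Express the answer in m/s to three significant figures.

2.99 × 10^8 m/s

Apply u = (u' + v)/(1 + u'v/c²) successively, working outward toward the beamline.
(Dividing each given speed by c = 3.00 × 10^8 m/s to work in units of c.)
Start: velocity of the muon bunch relative to the beamline = 0.7000c.
Compose with the decay electron (u' = 0.620 in the muon bunch frame): u_1 = (0.620 + 0.700) / (1 + 0.620·0.700) = 1.3200/1.4340 = 0.9205.
Compose with the tertiary particle (u' = 0.917 in the decay electron frame): u_2 = (0.917 + 0.921) / (1 + 0.917·0.921) = 1.8372/1.8438 = 0.9964.
So u = 0.9964 × 3.00 × 10^8 m/s.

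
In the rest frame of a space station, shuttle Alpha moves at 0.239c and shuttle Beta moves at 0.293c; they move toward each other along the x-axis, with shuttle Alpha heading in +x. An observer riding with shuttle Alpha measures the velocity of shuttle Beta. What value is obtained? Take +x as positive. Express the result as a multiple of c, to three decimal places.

-0.497c

β_A = 0.239, β_B = -0.293.
Transform to A's frame with the inverse velocity-addition law: u' = (u − v)/(1 − uv/c²), taking u = β_B and v = β_A.
u' = (-0.293 − 0.239) / (1 − (0.239)(-0.293)) = -0.5320/1.0700 = -0.4972.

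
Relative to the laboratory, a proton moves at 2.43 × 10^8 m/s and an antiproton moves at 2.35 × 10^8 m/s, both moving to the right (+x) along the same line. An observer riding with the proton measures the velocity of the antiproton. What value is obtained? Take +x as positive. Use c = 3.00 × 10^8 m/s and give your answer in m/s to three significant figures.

β_A = 0.810, β_B = 0.783 (dividing each by c = 3.00 × 10^8 m/s).
Transform to A's frame with the inverse velocity-addition law: u' = (u − v)/(1 − uv/c²), taking u = β_B and v = β_A.
u' = (0.783 − 0.810) / (1 − (0.810)(0.783)) = -0.0267/0.3655 = -0.0730.
u' = -0.0730 × 3.00 × 10^8 m/s.

-2.19 × 10^7 m/s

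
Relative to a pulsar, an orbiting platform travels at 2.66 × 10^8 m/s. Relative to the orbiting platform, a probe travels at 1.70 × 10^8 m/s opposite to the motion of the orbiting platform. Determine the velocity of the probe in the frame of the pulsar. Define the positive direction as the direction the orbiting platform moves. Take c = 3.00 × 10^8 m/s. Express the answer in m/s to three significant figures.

In units of c (dividing by 3.00 × 10^8 m/s): v = 0.887, u' = -0.567.
u = (u' + v)/(1 + u'v/c²):
u = (-0.567 + 0.887) / (1 + (-0.567)·0.887) = 0.3200/0.4976 = 0.6431
(Galilean addition would give +0.320c.)
Converting back: u = 0.6431 × 3.00 × 10^8 m/s.

+1.93 × 10^8 m/s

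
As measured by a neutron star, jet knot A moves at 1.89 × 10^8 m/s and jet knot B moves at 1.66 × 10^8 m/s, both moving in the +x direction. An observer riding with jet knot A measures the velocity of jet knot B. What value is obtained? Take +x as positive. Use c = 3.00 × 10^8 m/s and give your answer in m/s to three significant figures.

β_A = 0.630, β_B = 0.553 (dividing each by c = 3.00 × 10^8 m/s).
Transform to A's frame with the inverse velocity-addition law: u' = (u − v)/(1 − uv/c²), taking u = β_B and v = β_A.
u' = (0.553 − 0.630) / (1 − (0.630)(0.553)) = -0.0767/0.6514 = -0.1177.
u' = -0.1177 × 3.00 × 10^8 m/s.

-3.53 × 10^7 m/s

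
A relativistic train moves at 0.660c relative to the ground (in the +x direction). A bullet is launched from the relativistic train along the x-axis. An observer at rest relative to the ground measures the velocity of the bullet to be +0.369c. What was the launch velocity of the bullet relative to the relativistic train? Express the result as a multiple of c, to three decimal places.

-0.385c

Invert the composition law: u' = (u − v)/(1 − uv/c²).
u' = (0.369 − 0.660) / (1 − (0.369)(0.660)) = -0.2910/0.7565 = -0.3847.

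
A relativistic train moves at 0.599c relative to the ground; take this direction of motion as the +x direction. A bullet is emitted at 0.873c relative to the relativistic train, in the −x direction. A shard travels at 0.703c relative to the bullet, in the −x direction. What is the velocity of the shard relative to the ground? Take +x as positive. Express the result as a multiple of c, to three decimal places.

Apply u = (u' + v)/(1 + u'v/c²) successively, working outward toward the ground.
Start: velocity of the relativistic train relative to the ground = 0.5990c.
Compose with the bullet (u' = -0.873 in the relativistic train frame): u_1 = (-0.873 + 0.599) / (1 + (-0.873)·0.599) = -0.2740/0.4771 = -0.5743.
Compose with the shard (u' = -0.703 in the bullet frame): u_2 = (-0.703 + (-0.574)) / (1 + (-0.703)·(-0.574)) = -1.2773/1.4038 = -0.9099.

-0.910c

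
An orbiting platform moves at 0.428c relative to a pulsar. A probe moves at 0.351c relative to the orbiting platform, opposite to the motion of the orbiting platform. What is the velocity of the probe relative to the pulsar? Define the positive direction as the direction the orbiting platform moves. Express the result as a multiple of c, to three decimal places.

+0.091c

With v = 0.428 and u' = -0.351 (in units of c),
u = (u' + v)/(1 + u'v/c²):
u = (-0.351 + 0.428) / (1 + (-0.351)·0.428) = 0.0770/0.8498 = 0.0906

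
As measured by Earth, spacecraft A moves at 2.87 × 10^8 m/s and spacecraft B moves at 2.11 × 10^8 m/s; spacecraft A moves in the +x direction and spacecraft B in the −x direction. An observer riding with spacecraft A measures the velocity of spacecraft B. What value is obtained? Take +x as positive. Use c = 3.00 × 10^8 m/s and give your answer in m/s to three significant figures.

-2.98 × 10^8 m/s

β_A = 0.957, β_B = -0.703 (dividing each by c = 3.00 × 10^8 m/s).
Transform to A's frame with the inverse velocity-addition law: u' = (u − v)/(1 − uv/c²), taking u = β_B and v = β_A.
u' = (-0.703 − 0.957) / (1 − (0.957)(-0.703)) = -1.6600/1.6729 = -0.9923.
u' = -0.9923 × 3.00 × 10^8 m/s.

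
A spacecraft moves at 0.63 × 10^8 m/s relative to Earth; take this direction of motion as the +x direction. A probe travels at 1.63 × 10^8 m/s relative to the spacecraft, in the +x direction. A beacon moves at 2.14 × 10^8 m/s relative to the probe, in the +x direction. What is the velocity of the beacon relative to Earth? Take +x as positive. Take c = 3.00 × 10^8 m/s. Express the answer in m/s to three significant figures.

2.81 × 10^8 m/s

Apply u = (u' + v)/(1 + u'v/c²) successively, working outward toward Earth.
(Dividing each given speed by c = 3.00 × 10^8 m/s to work in units of c.)
Start: velocity of the spacecraft relative to Earth = 0.2100c.
Compose with the probe (u' = 0.543 in the spacecraft frame): u_1 = (0.543 + 0.210) / (1 + 0.543·0.210) = 0.7533/1.1141 = 0.6762.
Compose with the beacon (u' = 0.713 in the probe frame): u_2 = (0.713 + 0.676) / (1 + 0.713·0.676) = 1.3895/1.4823 = 0.9374.
So u = 0.9374 × 3.00 × 10^8 m/s.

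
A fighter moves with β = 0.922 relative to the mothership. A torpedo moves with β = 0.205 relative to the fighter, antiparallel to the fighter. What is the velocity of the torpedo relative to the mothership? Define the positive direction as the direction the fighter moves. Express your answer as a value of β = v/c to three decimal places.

β = +0.884

With v = 0.922 and u' = -0.205 (in units of c),
u = (u' + v)/(1 + u'v/c²):
u = (-0.205 + 0.922) / (1 + (-0.205)·0.922) = 0.7170/0.8110 = 0.8841
(Galilean addition would give +0.717c.)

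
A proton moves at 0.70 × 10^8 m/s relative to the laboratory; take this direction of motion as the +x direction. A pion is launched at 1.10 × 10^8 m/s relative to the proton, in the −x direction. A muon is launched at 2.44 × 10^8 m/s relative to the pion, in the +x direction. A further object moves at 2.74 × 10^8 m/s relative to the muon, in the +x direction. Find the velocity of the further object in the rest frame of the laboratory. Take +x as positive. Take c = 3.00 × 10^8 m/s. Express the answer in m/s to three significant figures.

Apply u = (u' + v)/(1 + u'v/c²) successively, working outward toward the laboratory.
(Dividing each given speed by c = 3.00 × 10^8 m/s to work in units of c.)
Start: velocity of the proton relative to the laboratory = 0.2333c.
Compose with the pion (u' = -0.367 in the proton frame): u_1 = (-0.367 + 0.233) / (1 + (-0.367)·0.233) = -0.1333/0.9144 = -0.1458.
Compose with the muon (u' = 0.813 in the pion frame): u_2 = (0.813 + (-0.146)) / (1 + 0.813·(-0.146)) = 0.6675/0.8814 = 0.7573.
Compose with the further object (u' = 0.913 in the muon frame): u_3 = (0.913 + 0.757) / (1 + 0.913·0.757) = 1.6707/1.6917 = 0.9876.
So u = 0.9876 × 3.00 × 10^8 m/s.

+2.96 × 10^8 m/s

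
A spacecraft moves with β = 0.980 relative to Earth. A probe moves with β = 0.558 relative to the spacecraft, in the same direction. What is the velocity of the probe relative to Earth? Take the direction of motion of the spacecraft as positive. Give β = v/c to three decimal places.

With v = 0.980 and u' = 0.558 (in units of c),
u = (u' + v)/(1 + u'v/c²):
u = (0.558 + 0.980) / (1 + 0.558·0.980) = 1.5380/1.5468 = 0.9943

β = 0.994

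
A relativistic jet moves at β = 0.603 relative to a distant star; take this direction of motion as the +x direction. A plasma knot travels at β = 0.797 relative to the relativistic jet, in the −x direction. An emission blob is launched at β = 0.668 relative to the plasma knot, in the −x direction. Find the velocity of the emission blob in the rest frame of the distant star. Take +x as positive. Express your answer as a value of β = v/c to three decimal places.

Apply u = (u' + v)/(1 + u'v/c²) successively, working outward toward the distant star.
Start: velocity of the relativistic jet relative to the distant star = 0.6030c.
Compose with the plasma knot (u' = -0.797 in the relativistic jet frame): u_1 = (-0.797 + 0.603) / (1 + (-0.797)·0.603) = -0.1940/0.5194 = -0.3735.
Compose with the emission blob (u' = -0.668 in the plasma knot frame): u_2 = (-0.668 + (-0.374)) / (1 + (-0.668)·(-0.374)) = -1.0415/1.2495 = -0.8335.

β = -0.834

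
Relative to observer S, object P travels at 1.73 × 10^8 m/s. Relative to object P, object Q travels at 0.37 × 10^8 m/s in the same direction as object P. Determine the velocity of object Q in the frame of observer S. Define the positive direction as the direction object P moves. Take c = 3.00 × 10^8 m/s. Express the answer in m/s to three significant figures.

1.96 × 10^8 m/s

In units of c (dividing by 3.00 × 10^8 m/s): v = 0.577, u' = 0.123.
u = (u' + v)/(1 + u'v/c²):
u = (0.123 + 0.577) / (1 + 0.123·0.577) = 0.7000/1.0711 = 0.6535
Converting back: u = 0.6535 × 3.00 × 10^8 m/s.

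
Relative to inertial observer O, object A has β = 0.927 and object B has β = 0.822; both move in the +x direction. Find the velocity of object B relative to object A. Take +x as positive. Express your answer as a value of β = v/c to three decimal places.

β = -0.441

β_A = 0.927, β_B = 0.822.
Transform to A's frame with the inverse velocity-addition law: u' = (u − v)/(1 − uv/c²), taking u = β_B and v = β_A.
u' = (0.822 − 0.927) / (1 − (0.927)(0.822)) = -0.1050/0.2380 = -0.4412.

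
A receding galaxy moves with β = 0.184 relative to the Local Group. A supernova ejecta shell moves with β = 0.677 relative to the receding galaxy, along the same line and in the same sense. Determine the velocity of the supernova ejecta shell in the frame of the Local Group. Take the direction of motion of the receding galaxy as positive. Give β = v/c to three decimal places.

With v = 0.184 and u' = 0.677 (in units of c),
u = (u' + v)/(1 + u'v/c²):
u = (0.677 + 0.184) / (1 + 0.677·0.184) = 0.8610/1.1246 = 0.7656
(Galilean addition would give +0.861c.)

β = 0.766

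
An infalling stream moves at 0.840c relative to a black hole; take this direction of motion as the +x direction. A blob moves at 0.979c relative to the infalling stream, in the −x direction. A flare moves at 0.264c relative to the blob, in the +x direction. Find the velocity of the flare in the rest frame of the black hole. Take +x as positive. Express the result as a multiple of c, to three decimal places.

-0.653c

Apply u = (u' + v)/(1 + u'v/c²) successively, working outward toward the black hole.
Start: velocity of the infalling stream relative to the black hole = 0.8400c.
Compose with the blob (u' = -0.979 in the infalling stream frame): u_1 = (-0.979 + 0.840) / (1 + (-0.979)·0.840) = -0.1390/0.1776 = -0.7825.
Compose with the flare (u' = 0.264 in the blob frame): u_2 = (0.264 + (-0.782)) / (1 + 0.264·(-0.782)) = -0.5185/0.7934 = -0.6535.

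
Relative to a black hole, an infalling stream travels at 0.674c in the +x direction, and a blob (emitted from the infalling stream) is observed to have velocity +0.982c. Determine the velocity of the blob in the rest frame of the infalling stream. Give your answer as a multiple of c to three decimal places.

Invert the composition law: u' = (u − v)/(1 − uv/c²).
u' = (0.982 − 0.674) / (1 − (0.982)(0.674)) = 0.3080/0.3381 = 0.9109.

+0.911c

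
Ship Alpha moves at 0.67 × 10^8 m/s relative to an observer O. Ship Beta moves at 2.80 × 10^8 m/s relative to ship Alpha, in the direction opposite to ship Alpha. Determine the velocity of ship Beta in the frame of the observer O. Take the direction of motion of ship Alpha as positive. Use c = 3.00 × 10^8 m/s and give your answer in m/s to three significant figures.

-2.69 × 10^8 m/s

In units of c (dividing by 3.00 × 10^8 m/s): v = 0.223, u' = -0.933.
u = (u' + v)/(1 + u'v/c²):
u = (-0.933 + 0.223) / (1 + (-0.933)·0.223) = -0.7100/0.7916 = -0.8970
(Galilean addition would give -0.710c.)
Converting back: u = -0.8970 × 3.00 × 10^8 m/s.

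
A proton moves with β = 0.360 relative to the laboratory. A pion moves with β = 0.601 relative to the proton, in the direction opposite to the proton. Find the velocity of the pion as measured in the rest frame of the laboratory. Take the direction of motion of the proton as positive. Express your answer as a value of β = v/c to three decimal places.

With v = 0.360 and u' = -0.601 (in units of c),
u = (u' + v)/(1 + u'v/c²):
u = (-0.601 + 0.360) / (1 + (-0.601)·0.360) = -0.2410/0.7836 = -0.3075

β = -0.308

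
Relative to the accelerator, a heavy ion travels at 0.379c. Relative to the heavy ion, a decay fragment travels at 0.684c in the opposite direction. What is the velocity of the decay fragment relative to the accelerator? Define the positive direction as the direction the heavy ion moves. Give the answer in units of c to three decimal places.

With v = 0.379 and u' = -0.684 (in units of c),
u = (u' + v)/(1 + u'v/c²):
u = (-0.684 + 0.379) / (1 + (-0.684)·0.379) = -0.3050/0.7408 = -0.4117
(Galilean addition would give -0.305c.)

-0.412c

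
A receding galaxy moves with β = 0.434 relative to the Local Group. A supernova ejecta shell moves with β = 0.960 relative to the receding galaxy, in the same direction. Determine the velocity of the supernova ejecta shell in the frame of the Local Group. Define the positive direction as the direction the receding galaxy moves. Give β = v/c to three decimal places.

β = 0.984

With v = 0.434 and u' = 0.960 (in units of c),
u = (u' + v)/(1 + u'v/c²):
u = (0.960 + 0.434) / (1 + 0.960·0.434) = 1.3940/1.4166 = 0.9840
(Galilean addition would give +1.394c, exceeding c.)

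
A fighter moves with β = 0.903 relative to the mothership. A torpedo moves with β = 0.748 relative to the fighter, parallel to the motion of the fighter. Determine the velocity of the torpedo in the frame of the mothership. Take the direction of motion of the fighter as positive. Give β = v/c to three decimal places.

β = 0.985

With v = 0.903 and u' = 0.748 (in units of c),
u = (u' + v)/(1 + u'v/c²):
u = (0.748 + 0.903) / (1 + 0.748·0.903) = 1.6510/1.6754 = 0.9854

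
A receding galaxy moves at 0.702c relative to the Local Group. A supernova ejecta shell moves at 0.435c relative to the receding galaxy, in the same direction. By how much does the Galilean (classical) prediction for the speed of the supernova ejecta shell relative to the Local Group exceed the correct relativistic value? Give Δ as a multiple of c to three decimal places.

Galilean: u_cl = 0.435 + 0.702 = 1.1370.
Relativistic: u_rel = (0.435 + 0.702) / (1 + 0.435·0.702) = 1.1370/1.3054 = 0.8710.
Δ = 1.1370 − 0.8710 = 0.2660.
(The classical prediction exceeds c; the relativistic result does not.)

Δ = 0.266c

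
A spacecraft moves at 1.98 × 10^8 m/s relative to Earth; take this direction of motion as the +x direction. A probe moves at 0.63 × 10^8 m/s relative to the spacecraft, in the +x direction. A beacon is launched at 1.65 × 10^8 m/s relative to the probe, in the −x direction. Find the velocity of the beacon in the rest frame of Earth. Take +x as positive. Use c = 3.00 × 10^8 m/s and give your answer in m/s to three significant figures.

+1.11 × 10^8 m/s

Apply u = (u' + v)/(1 + u'v/c²) successively, working outward toward Earth.
(Dividing each given speed by c = 3.00 × 10^8 m/s to work in units of c.)
Start: velocity of the spacecraft relative to Earth = 0.6600c.
Compose with the probe (u' = 0.210 in the spacecraft frame): u_1 = (0.210 + 0.660) / (1 + 0.210·0.660) = 0.8700/1.1386 = 0.7641.
Compose with the beacon (u' = -0.550 in the probe frame): u_2 = (-0.550 + 0.764) / (1 + (-0.550)·0.764) = 0.2141/0.5797 = 0.3693.
So u = 0.3693 × 3.00 × 10^8 m/s.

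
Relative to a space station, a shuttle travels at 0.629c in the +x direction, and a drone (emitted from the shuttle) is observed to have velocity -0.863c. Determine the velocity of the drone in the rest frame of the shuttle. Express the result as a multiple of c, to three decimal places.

Invert the composition law: u' = (u − v)/(1 − uv/c²).
u' = (-0.863 − 0.629) / (1 − (-0.863)(0.629)) = -1.4920/1.5428 = -0.9671.

-0.967c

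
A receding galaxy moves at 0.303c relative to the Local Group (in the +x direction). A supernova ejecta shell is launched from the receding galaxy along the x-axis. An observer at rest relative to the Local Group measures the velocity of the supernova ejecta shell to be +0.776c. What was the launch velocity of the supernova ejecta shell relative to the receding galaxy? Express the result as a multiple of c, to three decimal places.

Invert the composition law: u' = (u − v)/(1 − uv/c²).
u' = (0.776 − 0.303) / (1 − (0.776)(0.303)) = 0.4730/0.7649 = 0.6184.

+0.618c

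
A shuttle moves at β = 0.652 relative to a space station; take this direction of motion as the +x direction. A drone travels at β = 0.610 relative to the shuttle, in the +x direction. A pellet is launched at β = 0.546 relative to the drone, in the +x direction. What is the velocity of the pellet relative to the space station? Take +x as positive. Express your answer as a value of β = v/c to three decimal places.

β = 0.970

Apply u = (u' + v)/(1 + u'v/c²) successively, working outward toward the space station.
Start: velocity of the shuttle relative to the space station = 0.6520c.
Compose with the drone (u' = 0.610 in the shuttle frame): u_1 = (0.610 + 0.652) / (1 + 0.610·0.652) = 1.2620/1.3977 = 0.9029.
Compose with the pellet (u' = 0.546 in the drone frame): u_2 = (0.546 + 0.903) / (1 + 0.546·0.903) = 1.4489/1.4930 = 0.9705.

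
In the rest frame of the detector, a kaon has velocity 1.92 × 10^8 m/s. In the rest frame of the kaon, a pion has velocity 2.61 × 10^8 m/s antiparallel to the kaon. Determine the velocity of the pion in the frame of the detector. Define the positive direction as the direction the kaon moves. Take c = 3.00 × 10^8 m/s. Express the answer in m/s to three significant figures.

In units of c (dividing by 3.00 × 10^8 m/s): v = 0.640, u' = -0.870.
u = (u' + v)/(1 + u'v/c²):
u = (-0.870 + 0.640) / (1 + (-0.870)·0.640) = -0.2300/0.4432 = -0.5190
Converting back: u = -0.5190 × 3.00 × 10^8 m/s.

-1.56 × 10^8 m/s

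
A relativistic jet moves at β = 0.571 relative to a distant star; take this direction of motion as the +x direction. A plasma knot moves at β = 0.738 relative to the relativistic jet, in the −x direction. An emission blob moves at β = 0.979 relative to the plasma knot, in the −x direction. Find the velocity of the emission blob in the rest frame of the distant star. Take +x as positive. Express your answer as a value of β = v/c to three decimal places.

Apply u = (u' + v)/(1 + u'v/c²) successively, working outward toward the distant star.
Start: velocity of the relativistic jet relative to the distant star = 0.5710c.
Compose with the plasma knot (u' = -0.738 in the relativistic jet frame): u_1 = (-0.738 + 0.571) / (1 + (-0.738)·0.571) = -0.1670/0.5786 = -0.2886.
Compose with the emission blob (u' = -0.979 in the plasma knot frame): u_2 = (-0.979 + (-0.289)) / (1 + (-0.979)·(-0.289)) = -1.2676/1.2826 = -0.9884.

β = -0.988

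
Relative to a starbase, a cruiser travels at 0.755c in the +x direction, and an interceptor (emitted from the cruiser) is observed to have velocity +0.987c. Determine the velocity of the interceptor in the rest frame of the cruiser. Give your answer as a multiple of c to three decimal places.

Invert the composition law: u' = (u − v)/(1 − uv/c²).
u' = (0.987 − 0.755) / (1 − (0.987)(0.755)) = 0.2320/0.2548 = 0.9105.

+0.910c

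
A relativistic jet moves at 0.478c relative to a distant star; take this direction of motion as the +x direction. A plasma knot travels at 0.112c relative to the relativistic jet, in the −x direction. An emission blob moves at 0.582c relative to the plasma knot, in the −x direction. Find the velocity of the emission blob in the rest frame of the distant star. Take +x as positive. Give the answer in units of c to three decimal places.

Apply u = (u' + v)/(1 + u'v/c²) successively, working outward toward the distant star.
Start: velocity of the relativistic jet relative to the distant star = 0.4780c.
Compose with the plasma knot (u' = -0.112 in the relativistic jet frame): u_1 = (-0.112 + 0.478) / (1 + (-0.112)·0.478) = 0.3660/0.9465 = 0.3867.
Compose with the emission blob (u' = -0.582 in the plasma knot frame): u_2 = (-0.582 + 0.387) / (1 + (-0.582)·0.387) = -0.1953/0.7749 = -0.2520.

-0.252c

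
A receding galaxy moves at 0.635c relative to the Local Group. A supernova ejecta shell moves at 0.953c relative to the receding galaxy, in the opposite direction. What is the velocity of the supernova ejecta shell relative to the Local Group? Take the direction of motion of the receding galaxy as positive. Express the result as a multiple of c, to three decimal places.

With v = 0.635 and u' = -0.953 (in units of c),
u = (u' + v)/(1 + u'v/c²):
u = (-0.953 + 0.635) / (1 + (-0.953)·0.635) = -0.3180/0.3948 = -0.8054

-0.805c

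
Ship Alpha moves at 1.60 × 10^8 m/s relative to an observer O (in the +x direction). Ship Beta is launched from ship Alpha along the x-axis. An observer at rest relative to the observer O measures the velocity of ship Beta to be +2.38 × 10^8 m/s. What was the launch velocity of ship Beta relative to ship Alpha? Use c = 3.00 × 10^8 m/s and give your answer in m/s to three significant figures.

+1.35 × 10^8 m/s

v = 0.533c, u = 0.793c.
Invert the composition law: u' = (u − v)/(1 − uv/c²).
u' = (0.793 − 0.533) / (1 − (0.793)(0.533)) = 0.2600/0.5769 = 0.4507.
u' = 0.4507 × 3.00 × 10^8 m/s.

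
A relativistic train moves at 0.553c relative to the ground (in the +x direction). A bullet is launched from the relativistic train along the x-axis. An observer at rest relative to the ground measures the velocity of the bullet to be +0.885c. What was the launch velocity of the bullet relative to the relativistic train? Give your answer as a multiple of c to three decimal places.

Invert the composition law: u' = (u − v)/(1 − uv/c²).
u' = (0.885 − 0.553) / (1 − (0.885)(0.553)) = 0.3320/0.5106 = 0.6502.

+0.650c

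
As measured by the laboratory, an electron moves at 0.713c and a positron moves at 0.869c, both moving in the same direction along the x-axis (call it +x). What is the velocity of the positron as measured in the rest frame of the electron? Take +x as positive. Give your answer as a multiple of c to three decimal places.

β_A = 0.713, β_B = 0.869.
Transform to A's frame with the inverse velocity-addition law: u' = (u − v)/(1 − uv/c²), taking u = β_B and v = β_A.
u' = (0.869 − 0.713) / (1 − (0.713)(0.869)) = 0.1560/0.3804 = 0.4101.

+0.410c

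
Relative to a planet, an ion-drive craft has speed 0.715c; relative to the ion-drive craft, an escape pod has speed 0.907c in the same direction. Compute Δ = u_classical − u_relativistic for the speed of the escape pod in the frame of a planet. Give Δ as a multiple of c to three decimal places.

Galilean: u_cl = 0.907 + 0.715 = 1.6220.
Relativistic: u_rel = (0.907 + 0.715) / (1 + 0.907·0.715) = 1.6220/1.6485 = 0.9839.
Δ = 1.6220 − 0.9839 = 0.6381.
(The classical prediction exceeds c; the relativistic result does not.)

Δ = 0.638c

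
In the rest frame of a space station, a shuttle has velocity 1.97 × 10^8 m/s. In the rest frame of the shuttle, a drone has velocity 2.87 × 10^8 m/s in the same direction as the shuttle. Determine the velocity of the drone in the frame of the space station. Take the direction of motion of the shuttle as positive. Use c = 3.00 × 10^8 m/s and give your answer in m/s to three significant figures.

2.97 × 10^8 m/s

In units of c (dividing by 3.00 × 10^8 m/s): v = 0.657, u' = 0.957.
u = (u' + v)/(1 + u'v/c²):
u = (0.957 + 0.657) / (1 + 0.957·0.657) = 1.6133/1.6282 = 0.9909
(Galilean addition would give +1.613c, exceeding c.)
Converting back: u = 0.9909 × 3.00 × 10^8 m/s.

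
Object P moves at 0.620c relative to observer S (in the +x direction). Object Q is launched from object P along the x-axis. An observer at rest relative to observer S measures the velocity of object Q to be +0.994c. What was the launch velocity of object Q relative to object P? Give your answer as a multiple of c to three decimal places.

+0.975c

Invert the composition law: u' = (u − v)/(1 − uv/c²).
u' = (0.994 − 0.620) / (1 − (0.994)(0.620)) = 0.3740/0.3837 = 0.9747.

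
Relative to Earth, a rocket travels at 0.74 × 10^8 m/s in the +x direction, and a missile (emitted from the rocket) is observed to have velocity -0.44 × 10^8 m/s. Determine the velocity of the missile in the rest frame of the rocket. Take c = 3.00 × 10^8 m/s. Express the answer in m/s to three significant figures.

v = 0.247c, u = -0.147c.
Invert the composition law: u' = (u − v)/(1 − uv/c²).
u' = (-0.147 − 0.247) / (1 − (-0.147)(0.247)) = -0.3933/1.0362 = -0.3796.
u' = -0.3796 × 3.00 × 10^8 m/s.

-1.14 × 10^8 m/s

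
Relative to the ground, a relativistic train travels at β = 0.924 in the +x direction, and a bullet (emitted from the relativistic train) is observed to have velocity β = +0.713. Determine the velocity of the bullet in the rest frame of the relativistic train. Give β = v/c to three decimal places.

β = -0.618

Invert the composition law: u' = (u − v)/(1 − uv/c²).
u' = (0.713 − 0.924) / (1 − (0.713)(0.924)) = -0.2110/0.3412 = -0.6184.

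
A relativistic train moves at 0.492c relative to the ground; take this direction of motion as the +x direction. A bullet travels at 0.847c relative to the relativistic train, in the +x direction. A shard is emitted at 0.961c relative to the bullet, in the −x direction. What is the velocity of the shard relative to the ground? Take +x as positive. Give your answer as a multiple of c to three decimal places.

Apply u = (u' + v)/(1 + u'v/c²) successively, working outward toward the ground.
Start: velocity of the relativistic train relative to the ground = 0.4920c.
Compose with the bullet (u' = 0.847 in the relativistic train frame): u_1 = (0.847 + 0.492) / (1 + 0.847·0.492) = 1.3390/1.4167 = 0.9451.
Compose with the shard (u' = -0.961 in the bullet frame): u_2 = (-0.961 + 0.945) / (1 + (-0.961)·0.945) = -0.0159/0.0917 = -0.1729.

-0.173c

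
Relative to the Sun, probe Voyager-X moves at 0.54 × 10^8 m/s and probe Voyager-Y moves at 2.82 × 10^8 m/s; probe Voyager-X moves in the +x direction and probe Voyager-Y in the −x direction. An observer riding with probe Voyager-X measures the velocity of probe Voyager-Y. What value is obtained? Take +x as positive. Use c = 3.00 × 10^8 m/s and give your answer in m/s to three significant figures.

β_A = 0.180, β_B = -0.940 (dividing each by c = 3.00 × 10^8 m/s).
Transform to A's frame with the inverse velocity-addition law: u' = (u − v)/(1 − uv/c²), taking u = β_B and v = β_A.
u' = (-0.940 − 0.180) / (1 − (0.180)(-0.940)) = -1.1200/1.1692 = -0.9579.
u' = -0.9579 × 3.00 × 10^8 m/s.

-2.87 × 10^8 m/s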